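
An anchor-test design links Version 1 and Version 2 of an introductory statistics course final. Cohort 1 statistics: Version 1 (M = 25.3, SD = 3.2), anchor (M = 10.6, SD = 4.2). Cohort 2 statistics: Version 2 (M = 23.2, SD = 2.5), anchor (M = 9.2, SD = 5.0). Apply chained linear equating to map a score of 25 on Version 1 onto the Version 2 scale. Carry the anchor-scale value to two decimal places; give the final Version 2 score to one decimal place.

23.7

Version 1 → anchor (Cohort 1): v = (4.2/3.2)(25 − 25.3) + 10.6 = 10.21
anchor → Version 2 (Cohort 2): y = (2.5/5.0)(10.21 − 9.2) + 23.2 = 23.7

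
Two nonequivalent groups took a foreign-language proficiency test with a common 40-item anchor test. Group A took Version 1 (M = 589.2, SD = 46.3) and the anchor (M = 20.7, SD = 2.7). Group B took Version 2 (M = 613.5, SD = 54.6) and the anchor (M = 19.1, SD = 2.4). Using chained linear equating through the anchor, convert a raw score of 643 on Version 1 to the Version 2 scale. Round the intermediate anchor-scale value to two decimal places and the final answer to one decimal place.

721.3

Version 1 → anchor (Group A): v = (2.7/46.3)(643 − 589.2) + 20.7 = 23.84
anchor → Version 2 (Group B): y = (54.6/2.4)(23.84 − 19.1) + 613.5 = 721.3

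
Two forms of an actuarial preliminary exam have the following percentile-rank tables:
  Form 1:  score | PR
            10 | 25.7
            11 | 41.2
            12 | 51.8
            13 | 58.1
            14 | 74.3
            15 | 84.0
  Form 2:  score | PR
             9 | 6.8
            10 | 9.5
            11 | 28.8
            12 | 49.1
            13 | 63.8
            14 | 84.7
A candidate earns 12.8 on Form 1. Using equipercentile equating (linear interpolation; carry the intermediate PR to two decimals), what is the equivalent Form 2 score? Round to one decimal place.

PR of 12.8 on Form 1: 51.8 + (12.8 − 12)/(13 − 12) × (58.1 − 51.8) = 56.84
On Form 2, PR 56.84 falls between score 12 (PR 49.1) and 13 (PR 63.8).
Interpolate: 12 + (56.84 − 49.1)/(63.8 − 49.1) × (13 − 12) = 12.5

12.5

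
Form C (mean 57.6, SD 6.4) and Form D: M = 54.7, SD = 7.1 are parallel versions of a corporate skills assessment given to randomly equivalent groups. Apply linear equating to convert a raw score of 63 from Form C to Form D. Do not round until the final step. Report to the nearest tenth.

Linear equating: y = (SD_Y/SD_X)(x − M_X) + M_Y
y = (7.1/6.4)(63 − 57.6) + 54.7
y = 1.109375 × 5.4 + 54.7 = 5.9906 + 54.7 = 60.7

60.7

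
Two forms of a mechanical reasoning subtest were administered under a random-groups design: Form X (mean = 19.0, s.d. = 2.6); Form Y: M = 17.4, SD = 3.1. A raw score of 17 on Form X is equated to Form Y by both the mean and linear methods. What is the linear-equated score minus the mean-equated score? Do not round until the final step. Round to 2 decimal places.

Mean-equated: 17 + (17.4 − 19.0) = 15.40
Linear-equated: (3.1/2.6)(17 − 19.0) + 17.4 = 15.015
Difference = 15.015 − 15.40 = -0.38

-0.38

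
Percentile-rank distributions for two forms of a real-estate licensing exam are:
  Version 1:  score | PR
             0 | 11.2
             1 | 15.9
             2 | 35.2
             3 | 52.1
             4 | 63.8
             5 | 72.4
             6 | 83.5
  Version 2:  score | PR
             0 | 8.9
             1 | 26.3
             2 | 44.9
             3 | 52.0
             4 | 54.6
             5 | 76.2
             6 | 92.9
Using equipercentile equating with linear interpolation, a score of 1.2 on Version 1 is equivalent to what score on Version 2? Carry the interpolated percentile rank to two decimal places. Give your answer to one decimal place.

0.6

PR of 1.2 on Version 1: 15.9 + (1.2 − 1)/(2 − 1) × (35.2 − 15.9) = 19.76
On Version 2, PR 19.76 falls between score 0 (PR 8.9) and 1 (PR 26.3).
Interpolate: 0 + (19.76 − 8.9)/(26.3 − 8.9) × (1 − 0) = 0.6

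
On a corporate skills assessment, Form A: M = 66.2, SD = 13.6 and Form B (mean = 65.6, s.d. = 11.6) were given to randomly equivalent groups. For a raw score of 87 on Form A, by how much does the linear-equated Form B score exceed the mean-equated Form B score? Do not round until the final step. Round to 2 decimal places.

Mean-equated: 87 + (65.6 − 66.2) = 86.40
Linear-equated: (11.6/13.6)(87 − 66.2) + 65.6 = 83.341
Difference = 83.341 − 86.40 = -3.06

-3.06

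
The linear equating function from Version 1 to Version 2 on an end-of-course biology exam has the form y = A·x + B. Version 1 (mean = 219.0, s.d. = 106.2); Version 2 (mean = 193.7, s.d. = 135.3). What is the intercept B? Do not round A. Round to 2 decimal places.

A = SD_Y / SD_X = 135.3 / 106.2 = 1.274011
B = M_Y − A·M_X = 193.7 − 1.274011 × 219.0 = -85.31

-85.31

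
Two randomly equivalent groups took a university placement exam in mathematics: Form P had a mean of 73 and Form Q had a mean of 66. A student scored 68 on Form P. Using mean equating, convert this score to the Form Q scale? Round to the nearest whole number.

61

Mean equating: y = x + (M_Y − M_X) = 68 + (66 − 73) = 61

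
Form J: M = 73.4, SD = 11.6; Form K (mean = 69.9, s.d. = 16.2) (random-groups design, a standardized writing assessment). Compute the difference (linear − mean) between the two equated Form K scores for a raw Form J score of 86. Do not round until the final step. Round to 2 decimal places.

Mean-equated: 86 + (69.9 − 73.4) = 82.50
Linear-equated: (16.2/11.6)(86 − 73.4) + 69.9 = 87.497
Difference = 87.497 − 82.50 = 5.00

5.00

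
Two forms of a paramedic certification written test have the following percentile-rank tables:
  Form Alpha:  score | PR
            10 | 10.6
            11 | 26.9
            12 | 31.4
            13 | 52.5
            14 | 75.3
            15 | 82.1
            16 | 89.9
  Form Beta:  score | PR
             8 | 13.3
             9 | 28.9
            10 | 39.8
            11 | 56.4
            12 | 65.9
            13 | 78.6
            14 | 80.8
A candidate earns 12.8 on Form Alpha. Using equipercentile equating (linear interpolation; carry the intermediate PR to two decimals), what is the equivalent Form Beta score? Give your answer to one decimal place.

10.5

PR of 12.8 on Form Alpha: 31.4 + (12.8 − 12)/(13 − 12) × (52.5 − 31.4) = 48.28
On Form Beta, PR 48.28 falls between score 10 (PR 39.8) and 11 (PR 56.4).
Interpolate: 10 + (48.28 − 39.8)/(56.4 − 39.8) × (11 − 10) = 10.5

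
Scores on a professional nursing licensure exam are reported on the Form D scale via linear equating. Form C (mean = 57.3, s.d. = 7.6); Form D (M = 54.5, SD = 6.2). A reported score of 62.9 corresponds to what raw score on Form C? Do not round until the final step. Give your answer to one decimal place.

Invert y = (SD_Y/SD_X)(x − M_X) + M_Y:
x = (SD_X/SD_Y)(y − M_Y) + M_X = (7.6/6.2)(62.9 − 54.5) + 57.3
x = 1.225806 × 8.400 + 57.3 = 67.6

67.6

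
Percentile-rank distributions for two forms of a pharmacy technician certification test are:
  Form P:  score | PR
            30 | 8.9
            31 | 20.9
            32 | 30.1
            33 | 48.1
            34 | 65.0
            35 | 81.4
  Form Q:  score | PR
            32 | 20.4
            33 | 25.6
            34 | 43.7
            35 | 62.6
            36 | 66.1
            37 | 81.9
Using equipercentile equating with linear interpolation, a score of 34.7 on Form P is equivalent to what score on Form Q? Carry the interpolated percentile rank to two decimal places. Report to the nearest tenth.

PR of 34.7 on Form P: 65.0 + (34.7 − 34)/(35 − 34) × (81.4 − 65.0) = 76.48
On Form Q, PR 76.48 falls between score 36 (PR 66.1) and 37 (PR 81.9).
Interpolate: 36 + (76.48 − 66.1)/(81.9 − 66.1) × (37 − 36) = 36.7

36.7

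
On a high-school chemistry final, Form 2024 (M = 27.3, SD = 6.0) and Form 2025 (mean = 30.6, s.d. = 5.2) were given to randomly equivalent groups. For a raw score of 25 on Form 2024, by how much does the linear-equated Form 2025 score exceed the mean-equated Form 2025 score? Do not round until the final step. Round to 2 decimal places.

0.31

Mean-equated: 25 + (30.6 − 27.3) = 28.30
Linear-equated: (5.2/6.0)(25 − 27.3) + 30.6 = 28.607
Difference = 28.607 − 28.30 = 0.31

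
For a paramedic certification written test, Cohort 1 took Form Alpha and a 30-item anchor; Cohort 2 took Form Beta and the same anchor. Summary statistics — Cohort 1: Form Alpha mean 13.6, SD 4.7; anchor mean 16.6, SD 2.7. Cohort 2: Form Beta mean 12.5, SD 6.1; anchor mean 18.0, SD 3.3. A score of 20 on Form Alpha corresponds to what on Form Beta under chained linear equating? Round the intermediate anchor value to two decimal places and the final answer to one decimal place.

16.7

Form Alpha → anchor (Cohort 1): v = (2.7/4.7)(20 − 13.6) + 16.6 = 20.28
anchor → Form Beta (Cohort 2): y = (6.1/3.3)(20.28 − 18.0) + 12.5 = 16.7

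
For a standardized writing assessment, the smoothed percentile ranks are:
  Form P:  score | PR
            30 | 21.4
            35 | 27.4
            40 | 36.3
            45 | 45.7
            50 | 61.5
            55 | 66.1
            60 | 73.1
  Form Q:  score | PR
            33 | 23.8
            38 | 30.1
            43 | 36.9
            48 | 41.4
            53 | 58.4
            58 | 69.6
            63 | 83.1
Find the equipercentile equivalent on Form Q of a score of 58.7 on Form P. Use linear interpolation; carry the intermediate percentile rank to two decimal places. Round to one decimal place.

PR of 58.7 on Form P: 66.1 + (58.7 − 55)/(60 − 55) × (73.1 − 66.1) = 71.28
On Form Q, PR 71.28 falls between score 58 (PR 69.6) and 63 (PR 83.1).
Interpolate: 58 + (71.28 − 69.6)/(83.1 − 69.6) × (63 − 58) = 58.6

58.6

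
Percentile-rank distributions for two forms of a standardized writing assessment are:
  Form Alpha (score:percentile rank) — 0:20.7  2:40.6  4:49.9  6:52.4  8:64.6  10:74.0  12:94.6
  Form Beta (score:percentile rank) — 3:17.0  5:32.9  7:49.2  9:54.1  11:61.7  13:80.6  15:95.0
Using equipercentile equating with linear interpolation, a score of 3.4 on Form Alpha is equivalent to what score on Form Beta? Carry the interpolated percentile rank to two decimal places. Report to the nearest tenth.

PR of 3.4 on Form Alpha: 40.6 + (3.4 − 2)/(4 − 2) × (49.9 − 40.6) = 47.11
On Form Beta, PR 47.11 falls between score 5 (PR 32.9) and 7 (PR 49.2).
Interpolate: 5 + (47.11 − 32.9)/(49.2 − 32.9) × (7 − 5) = 6.7

6.7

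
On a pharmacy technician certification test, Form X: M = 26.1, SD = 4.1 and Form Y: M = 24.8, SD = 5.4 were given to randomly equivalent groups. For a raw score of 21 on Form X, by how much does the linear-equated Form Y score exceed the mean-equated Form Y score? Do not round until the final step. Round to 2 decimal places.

-1.62

Mean-equated: 21 + (24.8 − 26.1) = 19.70
Linear-equated: (5.4/4.1)(21 − 26.1) + 24.8 = 18.083
Difference = 18.083 − 19.70 = -1.62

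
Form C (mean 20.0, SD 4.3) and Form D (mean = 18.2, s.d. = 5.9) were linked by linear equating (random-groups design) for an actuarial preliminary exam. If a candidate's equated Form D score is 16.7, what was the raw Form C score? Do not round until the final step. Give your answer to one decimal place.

Invert y = (SD_Y/SD_X)(x − M_X) + M_Y:
x = (SD_X/SD_Y)(y − M_Y) + M_X = (4.3/5.9)(16.7 − 18.2) + 20.0
x = 0.728814 × -1.500 + 20.0 = 18.9

18.9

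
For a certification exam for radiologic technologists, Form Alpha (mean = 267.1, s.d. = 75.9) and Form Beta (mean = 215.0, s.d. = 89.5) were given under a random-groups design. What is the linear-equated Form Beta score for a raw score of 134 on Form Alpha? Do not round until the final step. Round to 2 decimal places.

Linear equating: y = (SD_Y/SD_X)(x − M_X) + M_Y
y = (89.5/75.9)(134 − 267.1) + 215.0
y = 1.179183 × -133.1 + 215.0 = -156.9493 + 215.0 = 58.05

58.05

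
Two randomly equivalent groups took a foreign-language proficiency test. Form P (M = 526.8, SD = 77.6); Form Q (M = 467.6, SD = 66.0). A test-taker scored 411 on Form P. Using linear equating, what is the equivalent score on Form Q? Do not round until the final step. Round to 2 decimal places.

Linear equating: y = (SD_Y/SD_X)(x − M_X) + M_Y
y = (66.0/77.6)(411 − 526.8) + 467.6
y = 0.850515 × -115.8 + 467.6 = -98.4897 + 467.6 = 369.11

369.11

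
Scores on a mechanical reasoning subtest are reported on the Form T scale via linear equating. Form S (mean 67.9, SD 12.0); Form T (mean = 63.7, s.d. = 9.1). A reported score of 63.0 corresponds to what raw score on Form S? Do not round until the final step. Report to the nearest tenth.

67.0

Invert y = (SD_Y/SD_X)(x − M_X) + M_Y:
x = (SD_X/SD_Y)(y − M_Y) + M_X = (12.0/9.1)(63.0 − 63.7) + 67.9
x = 1.318681 × -0.700 + 67.9 = 67.0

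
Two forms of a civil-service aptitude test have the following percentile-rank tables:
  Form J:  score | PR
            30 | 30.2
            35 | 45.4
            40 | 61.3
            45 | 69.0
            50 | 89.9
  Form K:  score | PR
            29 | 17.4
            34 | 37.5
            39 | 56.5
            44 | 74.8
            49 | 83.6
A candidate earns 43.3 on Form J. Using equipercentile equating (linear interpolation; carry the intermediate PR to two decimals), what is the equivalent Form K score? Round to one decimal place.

41.7

PR of 43.3 on Form J: 61.3 + (43.3 − 40)/(45 − 40) × (69.0 − 61.3) = 66.38
On Form K, PR 66.38 falls between score 39 (PR 56.5) and 44 (PR 74.8).
Interpolate: 39 + (66.38 − 56.5)/(74.8 − 56.5) × (44 − 39) = 41.7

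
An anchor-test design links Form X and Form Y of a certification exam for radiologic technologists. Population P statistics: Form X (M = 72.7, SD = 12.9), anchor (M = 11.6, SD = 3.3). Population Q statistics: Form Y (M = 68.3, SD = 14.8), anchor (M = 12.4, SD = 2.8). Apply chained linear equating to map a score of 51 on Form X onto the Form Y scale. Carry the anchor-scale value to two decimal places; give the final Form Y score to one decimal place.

34.7

Form X → anchor (Population P): v = (3.3/12.9)(51 − 72.7) + 11.6 = 6.05
anchor → Form Y (Population Q): y = (14.8/2.8)(6.05 − 12.4) + 68.3 = 34.7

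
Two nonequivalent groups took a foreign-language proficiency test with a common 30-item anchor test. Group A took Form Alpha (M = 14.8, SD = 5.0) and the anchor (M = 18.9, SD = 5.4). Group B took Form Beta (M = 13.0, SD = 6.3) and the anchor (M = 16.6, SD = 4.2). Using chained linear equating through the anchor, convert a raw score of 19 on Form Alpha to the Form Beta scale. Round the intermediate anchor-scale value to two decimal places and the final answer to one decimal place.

Form Alpha → anchor (Group A): v = (5.4/5.0)(19 − 14.8) + 18.9 = 23.44
anchor → Form Beta (Group B): y = (6.3/4.2)(23.44 − 16.6) + 13.0 = 23.3

23.3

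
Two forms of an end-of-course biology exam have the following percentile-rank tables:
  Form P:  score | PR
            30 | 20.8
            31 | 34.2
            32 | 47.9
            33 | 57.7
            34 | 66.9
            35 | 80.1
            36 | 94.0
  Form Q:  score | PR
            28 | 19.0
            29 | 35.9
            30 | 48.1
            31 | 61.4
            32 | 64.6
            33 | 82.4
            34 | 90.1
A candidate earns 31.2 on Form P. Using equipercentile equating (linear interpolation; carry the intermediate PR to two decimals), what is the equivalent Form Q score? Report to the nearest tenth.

PR of 31.2 on Form P: 34.2 + (31.2 − 31)/(32 − 31) × (47.9 − 34.2) = 36.94
On Form Q, PR 36.94 falls between score 29 (PR 35.9) and 30 (PR 48.1).
Interpolate: 29 + (36.94 − 35.9)/(48.1 − 35.9) × (30 − 29) = 29.1

29.1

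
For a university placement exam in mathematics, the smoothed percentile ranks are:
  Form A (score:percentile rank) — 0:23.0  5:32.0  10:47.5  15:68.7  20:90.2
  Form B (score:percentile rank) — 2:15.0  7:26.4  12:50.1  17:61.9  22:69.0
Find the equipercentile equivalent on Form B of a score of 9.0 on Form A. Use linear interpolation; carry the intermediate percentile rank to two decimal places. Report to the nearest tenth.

PR of 9.0 on Form A: 32.0 + (9.0 − 5)/(10 − 5) × (47.5 − 32.0) = 44.40
On Form B, PR 44.40 falls between score 7 (PR 26.4) and 12 (PR 50.1).
Interpolate: 7 + (44.40 − 26.4)/(50.1 − 26.4) × (12 − 7) = 10.8

10.8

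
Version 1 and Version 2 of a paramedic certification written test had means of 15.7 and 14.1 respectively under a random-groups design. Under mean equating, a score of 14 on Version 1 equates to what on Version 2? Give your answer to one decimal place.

Mean equating: y = x + (M_Y − M_X) = 14 + (14.1 − 15.7) = 12.4

12.4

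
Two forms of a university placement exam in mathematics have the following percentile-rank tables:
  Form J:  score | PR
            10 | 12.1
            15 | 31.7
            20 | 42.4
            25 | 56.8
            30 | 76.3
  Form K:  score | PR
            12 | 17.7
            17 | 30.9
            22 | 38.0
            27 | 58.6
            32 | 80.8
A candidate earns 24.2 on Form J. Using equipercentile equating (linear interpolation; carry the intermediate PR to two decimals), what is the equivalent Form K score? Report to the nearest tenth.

PR of 24.2 on Form J: 42.4 + (24.2 − 20)/(25 − 20) × (56.8 − 42.4) = 54.50
On Form K, PR 54.50 falls between score 22 (PR 38.0) and 27 (PR 58.6).
Interpolate: 22 + (54.50 − 38.0)/(58.6 − 38.0) × (27 − 22) = 26.0

26.0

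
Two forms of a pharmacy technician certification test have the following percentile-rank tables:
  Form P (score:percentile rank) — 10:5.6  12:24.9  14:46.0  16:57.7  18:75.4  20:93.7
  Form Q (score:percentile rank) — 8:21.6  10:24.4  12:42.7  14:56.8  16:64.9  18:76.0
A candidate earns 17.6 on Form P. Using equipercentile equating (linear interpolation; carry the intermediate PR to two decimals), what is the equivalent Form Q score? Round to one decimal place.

17.3

PR of 17.6 on Form P: 57.7 + (17.6 − 16)/(18 − 16) × (75.4 − 57.7) = 71.86
On Form Q, PR 71.86 falls between score 16 (PR 64.9) and 18 (PR 76.0).
Interpolate: 16 + (71.86 − 64.9)/(76.0 − 64.9) × (18 − 16) = 17.3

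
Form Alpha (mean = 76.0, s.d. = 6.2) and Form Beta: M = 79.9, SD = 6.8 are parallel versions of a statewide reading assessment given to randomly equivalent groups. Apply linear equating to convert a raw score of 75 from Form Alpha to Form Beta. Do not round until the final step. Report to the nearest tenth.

78.8

Linear equating: y = (SD_Y/SD_X)(x − M_X) + M_Y
y = (6.8/6.2)(75 − 76.0) + 79.9
y = 1.096774 × -1.0 + 79.9 = -1.0968 + 79.9 = 78.8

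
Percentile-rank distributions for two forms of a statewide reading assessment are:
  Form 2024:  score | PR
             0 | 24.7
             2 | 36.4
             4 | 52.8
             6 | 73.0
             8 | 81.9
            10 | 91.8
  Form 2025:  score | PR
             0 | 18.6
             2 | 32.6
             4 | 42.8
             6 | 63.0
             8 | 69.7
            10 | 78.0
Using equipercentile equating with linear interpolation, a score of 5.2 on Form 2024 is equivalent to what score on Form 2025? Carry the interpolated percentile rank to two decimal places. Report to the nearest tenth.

PR of 5.2 on Form 2024: 52.8 + (5.2 − 4)/(6 − 4) × (73.0 − 52.8) = 64.92
On Form 2025, PR 64.92 falls between score 6 (PR 63.0) and 8 (PR 69.7).
Interpolate: 6 + (64.92 − 63.0)/(69.7 − 63.0) × (8 − 6) = 6.6

6.6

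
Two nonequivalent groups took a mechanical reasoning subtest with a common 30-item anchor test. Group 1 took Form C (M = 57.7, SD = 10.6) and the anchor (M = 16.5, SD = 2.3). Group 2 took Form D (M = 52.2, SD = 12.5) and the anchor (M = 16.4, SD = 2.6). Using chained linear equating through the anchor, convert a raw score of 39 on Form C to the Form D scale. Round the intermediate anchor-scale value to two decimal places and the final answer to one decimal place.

33.2

Form C → anchor (Group 1): v = (2.3/10.6)(39 − 57.7) + 16.5 = 12.44
anchor → Form D (Group 2): y = (12.5/2.6)(12.44 − 16.4) + 52.2 = 33.2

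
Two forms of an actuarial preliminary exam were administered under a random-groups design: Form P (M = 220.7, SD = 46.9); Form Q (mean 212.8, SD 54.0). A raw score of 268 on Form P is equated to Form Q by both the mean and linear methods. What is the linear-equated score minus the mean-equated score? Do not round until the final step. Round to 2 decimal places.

Mean-equated: 268 + (212.8 − 220.7) = 260.10
Linear-equated: (54.0/46.9)(268 − 220.7) + 212.8 = 267.261
Difference = 267.261 − 260.10 = 7.16

7.16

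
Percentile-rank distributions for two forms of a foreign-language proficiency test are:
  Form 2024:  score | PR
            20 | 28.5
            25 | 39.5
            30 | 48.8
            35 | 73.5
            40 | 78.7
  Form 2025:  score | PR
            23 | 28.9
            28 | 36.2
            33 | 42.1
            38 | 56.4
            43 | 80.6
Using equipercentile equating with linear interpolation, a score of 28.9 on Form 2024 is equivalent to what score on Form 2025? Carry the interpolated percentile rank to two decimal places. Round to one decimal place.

PR of 28.9 on Form 2024: 39.5 + (28.9 − 25)/(30 − 25) × (48.8 − 39.5) = 46.75
On Form 2025, PR 46.75 falls between score 33 (PR 42.1) and 38 (PR 56.4).
Interpolate: 33 + (46.75 − 42.1)/(56.4 − 42.1) × (38 − 33) = 34.6

34.6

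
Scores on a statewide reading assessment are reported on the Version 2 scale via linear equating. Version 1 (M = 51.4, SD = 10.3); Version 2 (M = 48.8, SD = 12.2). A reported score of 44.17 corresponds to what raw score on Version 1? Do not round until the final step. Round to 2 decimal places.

Invert y = (SD_Y/SD_X)(x − M_X) + M_Y:
x = (SD_X/SD_Y)(y − M_Y) + M_X = (10.3/12.2)(44.17 − 48.8) + 51.4
x = 0.844262 × -4.630 + 51.4 = 47.49

47.49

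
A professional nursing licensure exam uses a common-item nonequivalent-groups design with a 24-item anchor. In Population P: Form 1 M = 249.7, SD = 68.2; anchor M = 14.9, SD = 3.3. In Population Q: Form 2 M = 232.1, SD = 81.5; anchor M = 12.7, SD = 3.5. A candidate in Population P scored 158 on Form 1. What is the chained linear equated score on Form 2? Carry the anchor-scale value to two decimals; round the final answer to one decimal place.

Form 1 → anchor (Population P): v = (3.3/68.2)(158 − 249.7) + 14.9 = 10.46
anchor → Form 2 (Population Q): y = (81.5/3.5)(10.46 − 12.7) + 232.1 = 179.9

179.9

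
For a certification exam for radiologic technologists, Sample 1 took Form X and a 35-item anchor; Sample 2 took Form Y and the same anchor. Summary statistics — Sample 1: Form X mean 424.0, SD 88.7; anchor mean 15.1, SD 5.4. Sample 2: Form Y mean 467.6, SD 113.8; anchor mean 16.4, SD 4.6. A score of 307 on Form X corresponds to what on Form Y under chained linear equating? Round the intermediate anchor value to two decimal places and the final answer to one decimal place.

Form X → anchor (Sample 1): v = (5.4/88.7)(307 − 424.0) + 15.1 = 7.98
anchor → Form Y (Sample 2): y = (113.8/4.6)(7.98 − 16.4) + 467.6 = 259.3

259.3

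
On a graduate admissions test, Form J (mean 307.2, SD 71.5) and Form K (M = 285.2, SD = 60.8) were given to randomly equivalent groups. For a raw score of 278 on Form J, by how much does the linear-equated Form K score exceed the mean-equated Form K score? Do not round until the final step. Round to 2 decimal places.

Mean-equated: 278 + (285.2 − 307.2) = 256.00
Linear-equated: (60.8/71.5)(278 − 307.2) + 285.2 = 260.370
Difference = 260.370 − 256.00 = 4.37

4.37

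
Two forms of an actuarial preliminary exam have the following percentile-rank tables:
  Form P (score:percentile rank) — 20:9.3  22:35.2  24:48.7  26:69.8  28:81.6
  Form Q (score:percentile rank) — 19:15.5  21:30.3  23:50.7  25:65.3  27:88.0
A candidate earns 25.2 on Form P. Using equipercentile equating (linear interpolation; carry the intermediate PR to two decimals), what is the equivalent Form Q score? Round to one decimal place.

24.5

PR of 25.2 on Form P: 48.7 + (25.2 − 24)/(26 − 24) × (69.8 − 48.7) = 61.36
On Form Q, PR 61.36 falls between score 23 (PR 50.7) and 25 (PR 65.3).
Interpolate: 23 + (61.36 − 50.7)/(65.3 − 50.7) × (25 − 23) = 24.5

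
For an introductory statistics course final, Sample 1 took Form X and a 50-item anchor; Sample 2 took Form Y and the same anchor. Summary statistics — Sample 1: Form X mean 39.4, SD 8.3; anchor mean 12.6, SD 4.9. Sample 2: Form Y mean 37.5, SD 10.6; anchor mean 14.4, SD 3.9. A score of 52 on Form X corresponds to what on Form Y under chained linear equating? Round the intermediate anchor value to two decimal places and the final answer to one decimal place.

Form X → anchor (Sample 1): v = (4.9/8.3)(52 − 39.4) + 12.6 = 20.04
anchor → Form Y (Sample 2): y = (10.6/3.9)(20.04 − 14.4) + 37.5 = 52.8

52.8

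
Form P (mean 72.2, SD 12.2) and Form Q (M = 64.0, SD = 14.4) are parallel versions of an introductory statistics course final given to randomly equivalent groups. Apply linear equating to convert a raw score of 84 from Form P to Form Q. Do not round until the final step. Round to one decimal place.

Linear equating: y = (SD_Y/SD_X)(x − M_X) + M_Y
y = (14.4/12.2)(84 − 72.2) + 64.0
y = 1.180328 × 11.8 + 64.0 = 13.9279 + 64.0 = 77.9

77.9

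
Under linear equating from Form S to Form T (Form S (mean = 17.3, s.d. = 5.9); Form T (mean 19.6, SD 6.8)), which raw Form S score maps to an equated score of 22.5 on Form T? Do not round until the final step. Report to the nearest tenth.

19.8

Invert y = (SD_Y/SD_X)(x − M_X) + M_Y:
x = (SD_X/SD_Y)(y − M_Y) + M_X = (5.9/6.8)(22.5 − 19.6) + 17.3
x = 0.867647 × 2.900 + 17.3 = 19.8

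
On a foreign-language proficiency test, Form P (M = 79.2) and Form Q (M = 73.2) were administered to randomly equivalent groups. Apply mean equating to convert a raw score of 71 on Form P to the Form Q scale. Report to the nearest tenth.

Mean equating: y = x + (M_Y − M_X) = 71 + (73.2 − 79.2) = 65.0

65.0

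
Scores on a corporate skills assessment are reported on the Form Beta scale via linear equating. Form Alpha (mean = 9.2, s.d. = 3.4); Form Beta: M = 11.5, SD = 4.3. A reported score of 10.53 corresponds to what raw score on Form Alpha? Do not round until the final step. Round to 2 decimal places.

Invert y = (SD_Y/SD_X)(x − M_X) + M_Y:
x = (SD_X/SD_Y)(y − M_Y) + M_X = (3.4/4.3)(10.53 − 11.5) + 9.2
x = 0.790698 × -0.970 + 9.2 = 8.43

8.43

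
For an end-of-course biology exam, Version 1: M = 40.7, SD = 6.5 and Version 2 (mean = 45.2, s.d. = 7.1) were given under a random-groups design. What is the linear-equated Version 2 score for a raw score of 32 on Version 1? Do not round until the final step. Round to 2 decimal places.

35.70

Linear equating: y = (SD_Y/SD_X)(x − M_X) + M_Y
y = (7.1/6.5)(32 − 40.7) + 45.2
y = 1.092308 × -8.7 + 45.2 = -9.5031 + 45.2 = 35.70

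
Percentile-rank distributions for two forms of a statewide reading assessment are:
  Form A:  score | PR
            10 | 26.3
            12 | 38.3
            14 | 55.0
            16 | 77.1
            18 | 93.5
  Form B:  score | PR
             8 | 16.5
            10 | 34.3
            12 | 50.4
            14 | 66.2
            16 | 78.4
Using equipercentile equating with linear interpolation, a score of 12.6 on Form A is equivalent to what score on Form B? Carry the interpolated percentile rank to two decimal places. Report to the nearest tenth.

PR of 12.6 on Form A: 38.3 + (12.6 − 12)/(14 − 12) × (55.0 − 38.3) = 43.31
On Form B, PR 43.31 falls between score 10 (PR 34.3) and 12 (PR 50.4).
Interpolate: 10 + (43.31 − 34.3)/(50.4 − 34.3) × (12 − 10) = 11.1

11.1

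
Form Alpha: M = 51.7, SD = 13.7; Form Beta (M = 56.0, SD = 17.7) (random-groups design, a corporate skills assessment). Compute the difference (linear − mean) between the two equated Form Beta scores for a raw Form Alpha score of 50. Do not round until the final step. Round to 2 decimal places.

-0.50

Mean-equated: 50 + (56.0 − 51.7) = 54.30
Linear-equated: (17.7/13.7)(50 − 51.7) + 56.0 = 53.804
Difference = 53.804 − 54.30 = -0.50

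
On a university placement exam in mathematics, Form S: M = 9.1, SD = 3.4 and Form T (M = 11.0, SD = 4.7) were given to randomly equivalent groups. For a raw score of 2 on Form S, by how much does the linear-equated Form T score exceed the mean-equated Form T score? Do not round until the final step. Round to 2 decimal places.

Mean-equated: 2 + (11.0 − 9.1) = 3.90
Linear-equated: (4.7/3.4)(2 − 9.1) + 11.0 = 1.185
Difference = 1.185 − 3.90 = -2.71

-2.71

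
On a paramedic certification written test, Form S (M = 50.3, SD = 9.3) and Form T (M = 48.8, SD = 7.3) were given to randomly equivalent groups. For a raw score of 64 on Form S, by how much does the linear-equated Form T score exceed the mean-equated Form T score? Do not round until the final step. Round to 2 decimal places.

-2.95

Mean-equated: 64 + (48.8 − 50.3) = 62.50
Linear-equated: (7.3/9.3)(64 − 50.3) + 48.8 = 59.554
Difference = 59.554 − 62.50 = -2.95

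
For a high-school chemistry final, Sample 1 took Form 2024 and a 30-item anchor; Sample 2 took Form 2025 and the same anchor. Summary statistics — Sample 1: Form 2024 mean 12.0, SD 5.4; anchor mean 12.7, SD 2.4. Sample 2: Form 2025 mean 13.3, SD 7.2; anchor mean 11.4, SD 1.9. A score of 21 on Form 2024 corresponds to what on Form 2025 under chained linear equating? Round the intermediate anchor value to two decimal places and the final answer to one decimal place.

Form 2024 → anchor (Sample 1): v = (2.4/5.4)(21 − 12.0) + 12.7 = 16.70
anchor → Form 2025 (Sample 2): y = (7.2/1.9)(16.70 − 11.4) + 13.3 = 33.4

33.4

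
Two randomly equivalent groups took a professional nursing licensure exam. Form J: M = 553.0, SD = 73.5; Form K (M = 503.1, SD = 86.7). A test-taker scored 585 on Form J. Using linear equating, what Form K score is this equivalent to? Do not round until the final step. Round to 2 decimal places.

Linear equating: y = (SD_Y/SD_X)(x − M_X) + M_Y
y = (86.7/73.5)(585 − 553.0) + 503.1
y = 1.179592 × 32.0 + 503.1 = 37.7469 + 503.1 = 540.85

540.85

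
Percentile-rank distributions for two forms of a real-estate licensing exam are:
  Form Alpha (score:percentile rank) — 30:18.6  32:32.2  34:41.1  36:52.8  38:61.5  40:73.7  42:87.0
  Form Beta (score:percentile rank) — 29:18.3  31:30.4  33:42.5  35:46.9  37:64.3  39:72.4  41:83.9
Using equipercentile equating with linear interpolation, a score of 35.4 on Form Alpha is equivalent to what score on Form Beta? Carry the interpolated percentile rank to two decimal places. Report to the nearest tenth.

PR of 35.4 on Form Alpha: 41.1 + (35.4 − 34)/(36 − 34) × (52.8 − 41.1) = 49.29
On Form Beta, PR 49.29 falls between score 35 (PR 46.9) and 37 (PR 64.3).
Interpolate: 35 + (49.29 − 46.9)/(64.3 − 46.9) × (37 − 35) = 35.3

35.3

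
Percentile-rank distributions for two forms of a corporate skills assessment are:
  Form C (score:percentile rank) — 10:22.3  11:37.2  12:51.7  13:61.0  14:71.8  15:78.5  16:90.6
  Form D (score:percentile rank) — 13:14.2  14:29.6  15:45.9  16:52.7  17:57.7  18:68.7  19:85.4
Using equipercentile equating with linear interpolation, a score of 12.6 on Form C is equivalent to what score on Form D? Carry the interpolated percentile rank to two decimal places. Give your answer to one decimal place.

PR of 12.6 on Form C: 51.7 + (12.6 − 12)/(13 − 12) × (61.0 − 51.7) = 57.28
On Form D, PR 57.28 falls between score 16 (PR 52.7) and 17 (PR 57.7).
Interpolate: 16 + (57.28 − 52.7)/(57.7 − 52.7) × (17 − 16) = 16.9

16.9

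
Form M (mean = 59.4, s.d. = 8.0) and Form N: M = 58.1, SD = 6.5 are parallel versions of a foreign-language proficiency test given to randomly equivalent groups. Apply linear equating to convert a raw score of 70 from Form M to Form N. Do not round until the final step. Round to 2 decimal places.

Linear equating: y = (SD_Y/SD_X)(x − M_X) + M_Y
y = (6.5/8.0)(70 − 59.4) + 58.1
y = 0.812500 × 10.6 + 58.1 = 8.6125 + 58.1 = 66.71

66.71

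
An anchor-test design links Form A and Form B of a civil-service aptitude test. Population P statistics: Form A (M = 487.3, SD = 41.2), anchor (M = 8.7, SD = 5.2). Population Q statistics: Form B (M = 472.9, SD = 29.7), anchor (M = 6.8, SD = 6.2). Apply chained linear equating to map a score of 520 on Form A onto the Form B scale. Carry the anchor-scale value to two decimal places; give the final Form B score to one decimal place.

501.8

Form A → anchor (Population P): v = (5.2/41.2)(520 − 487.3) + 8.7 = 12.83
anchor → Form B (Population Q): y = (29.7/6.2)(12.83 − 6.8) + 472.9 = 501.8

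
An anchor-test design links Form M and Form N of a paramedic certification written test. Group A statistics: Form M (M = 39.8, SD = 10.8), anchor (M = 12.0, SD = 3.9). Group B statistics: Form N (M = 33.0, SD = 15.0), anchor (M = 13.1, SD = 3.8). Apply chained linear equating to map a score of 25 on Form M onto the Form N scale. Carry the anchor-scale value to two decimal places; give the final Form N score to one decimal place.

7.6

Form M → anchor (Group A): v = (3.9/10.8)(25 − 39.8) + 12.0 = 6.66
anchor → Form N (Group B): y = (15.0/3.8)(6.66 − 13.1) + 33.0 = 7.6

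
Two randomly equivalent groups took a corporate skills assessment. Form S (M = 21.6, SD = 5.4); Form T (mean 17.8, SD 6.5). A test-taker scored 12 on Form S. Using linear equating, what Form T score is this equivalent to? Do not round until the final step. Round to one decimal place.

Linear equating: y = (SD_Y/SD_X)(x − M_X) + M_Y
y = (6.5/5.4)(12 − 21.6) + 17.8
y = 1.203704 × -9.6 + 17.8 = -11.5556 + 17.8 = 6.2

6.2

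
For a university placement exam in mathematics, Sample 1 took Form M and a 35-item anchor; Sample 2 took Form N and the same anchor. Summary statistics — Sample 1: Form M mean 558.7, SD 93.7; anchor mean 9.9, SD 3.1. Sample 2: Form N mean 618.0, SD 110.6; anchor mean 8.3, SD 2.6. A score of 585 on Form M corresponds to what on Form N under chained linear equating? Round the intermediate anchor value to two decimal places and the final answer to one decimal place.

Form M → anchor (Sample 1): v = (3.1/93.7)(585 − 558.7) + 9.9 = 10.77
anchor → Form N (Sample 2): y = (110.6/2.6)(10.77 − 8.3) + 618.0 = 723.1

723.1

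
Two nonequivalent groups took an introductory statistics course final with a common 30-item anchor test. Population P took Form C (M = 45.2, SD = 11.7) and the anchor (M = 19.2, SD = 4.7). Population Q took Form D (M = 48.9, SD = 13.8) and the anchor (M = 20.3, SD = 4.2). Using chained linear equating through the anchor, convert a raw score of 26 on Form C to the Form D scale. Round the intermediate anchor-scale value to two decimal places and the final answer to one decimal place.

20.0

Form C → anchor (Population P): v = (4.7/11.7)(26 − 45.2) + 19.2 = 11.49
anchor → Form D (Population Q): y = (13.8/4.2)(11.49 − 20.3) + 48.9 = 20.0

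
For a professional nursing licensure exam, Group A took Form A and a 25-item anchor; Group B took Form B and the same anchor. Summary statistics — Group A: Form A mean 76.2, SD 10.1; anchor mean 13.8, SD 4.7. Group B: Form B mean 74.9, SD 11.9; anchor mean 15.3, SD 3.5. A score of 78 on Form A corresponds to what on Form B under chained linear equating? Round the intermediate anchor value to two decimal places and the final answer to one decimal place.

72.7

Form A → anchor (Group A): v = (4.7/10.1)(78 − 76.2) + 13.8 = 14.64
anchor → Form B (Group B): y = (11.9/3.5)(14.64 − 15.3) + 74.9 = 72.7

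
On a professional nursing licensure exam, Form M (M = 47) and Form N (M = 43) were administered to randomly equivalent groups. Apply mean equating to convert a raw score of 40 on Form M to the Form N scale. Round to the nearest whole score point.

36

Mean equating: y = x + (M_Y − M_X) = 40 + (43 − 47) = 36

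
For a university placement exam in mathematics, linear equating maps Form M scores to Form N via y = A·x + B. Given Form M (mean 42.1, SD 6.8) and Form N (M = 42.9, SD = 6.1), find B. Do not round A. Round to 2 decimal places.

5.13

A = SD_Y / SD_X = 6.1 / 6.8 = 0.897059
B = M_Y − A·M_X = 42.9 − 0.897059 × 42.1 = 5.13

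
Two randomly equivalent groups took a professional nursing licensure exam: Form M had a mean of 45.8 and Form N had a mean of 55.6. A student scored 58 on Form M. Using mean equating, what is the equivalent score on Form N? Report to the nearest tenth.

Mean equating: y = x + (M_Y − M_X) = 58 + (55.6 − 45.8) = 67.8

67.8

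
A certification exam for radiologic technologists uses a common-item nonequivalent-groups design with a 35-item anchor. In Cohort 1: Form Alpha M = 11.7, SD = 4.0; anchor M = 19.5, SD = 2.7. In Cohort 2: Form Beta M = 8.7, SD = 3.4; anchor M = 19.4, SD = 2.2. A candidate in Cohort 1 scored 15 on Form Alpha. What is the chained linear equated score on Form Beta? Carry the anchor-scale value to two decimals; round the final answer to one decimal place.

12.3

Form Alpha → anchor (Cohort 1): v = (2.7/4.0)(15 − 11.7) + 19.5 = 21.73
anchor → Form Beta (Cohort 2): y = (3.4/2.2)(21.73 − 19.4) + 8.7 = 12.3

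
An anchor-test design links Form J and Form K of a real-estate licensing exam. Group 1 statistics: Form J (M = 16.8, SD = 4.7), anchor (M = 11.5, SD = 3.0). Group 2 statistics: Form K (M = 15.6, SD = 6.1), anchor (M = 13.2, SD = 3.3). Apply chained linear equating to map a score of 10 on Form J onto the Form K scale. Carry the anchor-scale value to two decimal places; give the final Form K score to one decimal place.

Form J → anchor (Group 1): v = (3.0/4.7)(10 − 16.8) + 11.5 = 7.16
anchor → Form K (Group 2): y = (6.1/3.3)(7.16 − 13.2) + 15.6 = 4.4

4.4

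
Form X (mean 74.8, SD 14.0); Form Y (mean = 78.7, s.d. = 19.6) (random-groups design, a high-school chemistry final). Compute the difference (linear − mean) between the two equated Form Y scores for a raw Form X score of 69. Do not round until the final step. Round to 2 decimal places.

-2.32

Mean-equated: 69 + (78.7 − 74.8) = 72.90
Linear-equated: (19.6/14.0)(69 − 74.8) + 78.7 = 70.580
Difference = 70.580 − 72.90 = -2.32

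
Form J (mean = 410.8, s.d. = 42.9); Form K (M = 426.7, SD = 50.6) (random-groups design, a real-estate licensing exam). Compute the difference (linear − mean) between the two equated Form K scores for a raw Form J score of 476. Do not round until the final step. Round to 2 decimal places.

Mean-equated: 476 + (426.7 − 410.8) = 491.90
Linear-equated: (50.6/42.9)(476 − 410.8) + 426.7 = 503.603
Difference = 503.603 − 491.90 = 11.70

11.70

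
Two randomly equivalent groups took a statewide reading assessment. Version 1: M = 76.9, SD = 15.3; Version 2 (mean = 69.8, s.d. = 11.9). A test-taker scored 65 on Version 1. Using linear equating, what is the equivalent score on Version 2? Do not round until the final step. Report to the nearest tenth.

Linear equating: y = (SD_Y/SD_X)(x − M_X) + M_Y
y = (11.9/15.3)(65 − 76.9) + 69.8
y = 0.777778 × -11.9 + 69.8 = -9.2556 + 69.8 = 60.5

60.5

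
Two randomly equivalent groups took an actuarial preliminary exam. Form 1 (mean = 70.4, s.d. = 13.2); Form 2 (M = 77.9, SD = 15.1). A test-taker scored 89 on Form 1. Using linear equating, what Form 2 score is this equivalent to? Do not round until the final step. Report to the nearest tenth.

99.2

Linear equating: y = (SD_Y/SD_X)(x − M_X) + M_Y
y = (15.1/13.2)(89 − 70.4) + 77.9
y = 1.143939 × 18.6 + 77.9 = 21.2773 + 77.9 = 99.2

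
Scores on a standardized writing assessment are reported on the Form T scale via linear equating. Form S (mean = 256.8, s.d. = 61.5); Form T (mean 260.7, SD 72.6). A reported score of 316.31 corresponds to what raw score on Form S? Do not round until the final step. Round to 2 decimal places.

Invert y = (SD_Y/SD_X)(x − M_X) + M_Y:
x = (SD_X/SD_Y)(y − M_Y) + M_X = (61.5/72.6)(316.31 − 260.7) + 256.8
x = 0.847107 × 55.610 + 256.8 = 303.91

303.91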